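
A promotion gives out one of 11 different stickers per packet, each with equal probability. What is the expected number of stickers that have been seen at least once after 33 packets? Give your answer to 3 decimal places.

For each sticker, P(seen in 33 packets) = 1 - (10/11)^33 = 0.9569.
By linearity of expectation, E[distinct seen] = 11·(1 - (10/11)^33) = 10.5264.

10.526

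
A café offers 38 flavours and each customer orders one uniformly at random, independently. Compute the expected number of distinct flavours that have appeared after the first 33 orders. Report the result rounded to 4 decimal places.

For each flavour, P(seen in 33 orders) = 1 - (37/38)^33 = 0.58524.
By linearity of expectation, E[distinct seen] = 38·(1 - (37/38)^33) = 22.23907.

22.2391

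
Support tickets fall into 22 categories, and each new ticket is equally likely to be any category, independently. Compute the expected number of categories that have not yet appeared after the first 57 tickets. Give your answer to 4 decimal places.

1.5518

For each category, P(unseen after 57) = (21/22)^57 = 0.07054.
By linearity of expectation, E[unseen] = 22·(21/22)^57 = 1.55178.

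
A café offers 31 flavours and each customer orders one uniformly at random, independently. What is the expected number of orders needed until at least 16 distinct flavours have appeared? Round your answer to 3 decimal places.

With k distinct flavours already seen, the next new one arrives after an expected 31/(31-k) orders.
Sum over k = 0,...,15: E = 31/31 + 31/30 + 31/29 + ... + 31/17 + 31/16 = 21.9795.

21.980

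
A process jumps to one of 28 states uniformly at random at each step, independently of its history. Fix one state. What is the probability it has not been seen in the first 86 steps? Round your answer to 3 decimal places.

0.044

Each step misses the fixed state with probability (28-1)/28 = 27/28, independently.
P(still missing after 86) = (27/28)^86 = 0.0438.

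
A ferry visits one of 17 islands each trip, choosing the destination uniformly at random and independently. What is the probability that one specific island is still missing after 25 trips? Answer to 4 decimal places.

Each trip misses the fixed island with probability (17-1)/17 = 16/17, independently.
P(still missing after 25) = (16/17)^25 = 0.21967.

0.2197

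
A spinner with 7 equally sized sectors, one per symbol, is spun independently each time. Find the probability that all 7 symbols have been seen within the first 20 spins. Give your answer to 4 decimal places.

0.7039

Let A_i be the event that symbol i is missing after 20 spins. By inclusion–exclusion on the A_i,
P(all seen) = Σ_{j=0}^{7} (-1)^j C(7,j)((7-j)/7)^20
= 1.00000 - 0.32075 + 0.02510 - 0.00048 + 0.00000 - 0.00000 + 0.00000 - 0.00000
= 0.70387.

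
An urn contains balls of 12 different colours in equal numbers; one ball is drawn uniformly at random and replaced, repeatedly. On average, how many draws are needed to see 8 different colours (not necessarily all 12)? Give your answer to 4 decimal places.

12.2385

Going from k to k+1 distinct takes a geometric number of draws with mean 12/(12-k).
Sum over k = 0,...,7: E = 12/12 + 12/11 + 12/10 + ... + 12/6 + 12/5 = 12.23853.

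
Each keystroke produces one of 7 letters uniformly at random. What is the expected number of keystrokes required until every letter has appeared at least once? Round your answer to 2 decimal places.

After k distinct letters have appeared, the next keystroke gives a new one with probability (7-k)/7, so the expected wait for the (k+1)-th is 7/(7-k).
E[T] = 7/7 + 7/6 + 7/5 + ... + 7/2 + 7/1 = 7·H_{7}.
H_{7} = 2.593, so E[T] = 18.150.

18.15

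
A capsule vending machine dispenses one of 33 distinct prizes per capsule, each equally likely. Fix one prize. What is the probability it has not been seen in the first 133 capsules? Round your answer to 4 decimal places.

0.0167

Each capsule misses the fixed prize with probability (33-1)/33 = 32/33, independently.
P(still missing after 133) = (32/33)^133 = 0.01670.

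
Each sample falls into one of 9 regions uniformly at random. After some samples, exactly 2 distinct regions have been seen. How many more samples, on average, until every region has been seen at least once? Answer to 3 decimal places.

23.336

With k distinct regions already seen, the next new one takes an expected 9/(9-k) samples.
Sum over k = 2,...,8: E = 9/7 + 9/6 + 9/5 + ... + 9/2 + 9/1 = 23.3357.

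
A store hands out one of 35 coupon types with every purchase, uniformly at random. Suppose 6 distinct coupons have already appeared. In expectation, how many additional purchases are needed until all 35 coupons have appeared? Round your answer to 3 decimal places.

138.658

From k distinct to k+1 distinct takes on average 35/(35-k) purchases.
Sum over k = 6,...,34: E = 35/29 + 35/28 + 35/27 + ... + 35/2 + 35/1 = 138.6579.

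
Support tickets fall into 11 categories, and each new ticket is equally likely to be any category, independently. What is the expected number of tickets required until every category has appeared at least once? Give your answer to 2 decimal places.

33.22

Split into phases: going from k distinct to k+1 distinct takes on average 11/(11-k) tickets.
E[T] = 11/11 + 11/10 + 11/9 + ... + 11/2 + 11/1 = 11·H_{11}.
H_{11} = 3.020, so E[T] = 33.219.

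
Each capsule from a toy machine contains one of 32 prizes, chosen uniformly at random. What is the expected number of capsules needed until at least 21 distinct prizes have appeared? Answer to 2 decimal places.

Going from k to k+1 distinct takes a geometric number of capsules with mean 32/(32-k).
Sum over k = 0,...,20: E = 32/32 + 32/31 + 32/30 + ... + 32/13 + 32/12 = 33.236.

33.24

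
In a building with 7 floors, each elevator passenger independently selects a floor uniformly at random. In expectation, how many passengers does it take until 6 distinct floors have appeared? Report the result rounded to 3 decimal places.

11.150

With k distinct floors already seen, the next new one arrives after an expected 7/(7-k) passengers.
Sum over k = 0,...,5: E = 7/7 + 7/6 + 7/5 + 7/4 + 7/3 + 7/2 = 11.1500.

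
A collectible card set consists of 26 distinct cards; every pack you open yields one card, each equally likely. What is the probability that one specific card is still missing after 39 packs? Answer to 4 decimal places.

Each pack misses the fixed card with probability (26-1)/26 = 25/26, independently.
P(still missing after 39) = (25/26)^39 = 0.21662.

0.2166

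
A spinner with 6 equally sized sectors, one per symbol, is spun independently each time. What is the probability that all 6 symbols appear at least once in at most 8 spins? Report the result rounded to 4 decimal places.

Let A_i be the event that symbol i is missing after 8 spins. By inclusion–exclusion on the A_i,
P(all seen) = Σ_{j=0}^{6} (-1)^j C(6,j)((6-j)/6)^8
= 1.00000 - 1.39541 + 0.58528 - 0.07813 + 0.00229 - 0.00000 + 0.00000
= 0.11403.

0.1140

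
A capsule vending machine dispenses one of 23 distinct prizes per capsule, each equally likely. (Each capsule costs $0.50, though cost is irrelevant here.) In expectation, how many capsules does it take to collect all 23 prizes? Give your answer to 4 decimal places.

The wait to go from k to k+1 distinct prizes is geometric with mean 23/(23-k).
E[T] = 23/23 + 23/22 + 23/21 + ... + 23/2 + 23/1 = 23·H_{23}.
H_{23} = 3.73429, so E[T] = 85.88870.

85.8887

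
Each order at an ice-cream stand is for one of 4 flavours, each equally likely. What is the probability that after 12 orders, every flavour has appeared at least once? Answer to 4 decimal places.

Let A_i be the event that flavour i is missing after 12 orders. By inclusion–exclusion on the A_i,
P(all seen) = Σ_{j=0}^{4} (-1)^j C(4,j)((4-j)/4)^12
= 1.00000 - 0.12671 + 0.00146 - 0.00000 + 0.00000
= 0.87476.

0.8748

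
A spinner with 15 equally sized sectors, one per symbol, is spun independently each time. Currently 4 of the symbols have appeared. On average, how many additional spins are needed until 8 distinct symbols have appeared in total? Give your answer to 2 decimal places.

6.41

With k distinct symbols already seen, the next new one takes an expected 15/(15-k) spins.
Sum over k = 4,...,7: E = 15/11 + 15/10 + 15/9 + 15/8 = 6.405.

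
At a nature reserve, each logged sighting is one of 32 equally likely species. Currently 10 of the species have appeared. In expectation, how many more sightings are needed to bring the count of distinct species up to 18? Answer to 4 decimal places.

14.0560

From k distinct to k+1 distinct takes on average 32/(32-k) sightings.
Sum over k = 10,...,17: E = 32/22 + 32/21 + 32/20 + ... + 32/16 + 32/15 = 14.05603.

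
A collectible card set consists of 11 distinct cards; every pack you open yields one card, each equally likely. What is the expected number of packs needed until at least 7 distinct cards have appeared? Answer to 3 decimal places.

10.302

With k distinct cards already seen, the next new one arrives after an expected 11/(11-k) packs.
Sum over k = 0,...,6: E = 11/11 + 11/10 + 11/9 + ... + 11/6 + 11/5 = 10.3020.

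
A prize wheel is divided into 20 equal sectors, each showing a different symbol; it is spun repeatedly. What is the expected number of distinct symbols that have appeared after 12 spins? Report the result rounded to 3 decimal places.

For each symbol, P(seen in 12 spins) = 1 - (19/20)^12 = 0.4596.
By linearity of expectation, E[distinct seen] = 20·(1 - (19/20)^12) = 9.1928.

9.193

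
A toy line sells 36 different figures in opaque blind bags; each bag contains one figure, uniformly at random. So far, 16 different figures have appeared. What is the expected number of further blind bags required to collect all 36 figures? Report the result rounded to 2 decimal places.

129.52

The wait to go from k to k+1 distinct figures is geometric with mean 36/(36-k).
Sum over k = 16,...,35: E = 36/20 + 36/19 + 36/18 + ... + 36/2 + 36/1 = 129.519.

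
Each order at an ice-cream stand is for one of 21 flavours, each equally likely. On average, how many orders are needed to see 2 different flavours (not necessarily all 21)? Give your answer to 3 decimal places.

2.050

Going from k to k+1 distinct takes a geometric number of orders with mean 21/(21-k).
Sum over k = 0,...,1: E = 21/21 + 21/20 = 2.0500.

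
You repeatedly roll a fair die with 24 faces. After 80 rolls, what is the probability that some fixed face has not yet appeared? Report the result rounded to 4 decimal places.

Each roll misses the fixed face with probability (24-1)/24 = 23/24, independently.
P(still missing after 80) = (23/24)^80 = 0.03321.

0.0332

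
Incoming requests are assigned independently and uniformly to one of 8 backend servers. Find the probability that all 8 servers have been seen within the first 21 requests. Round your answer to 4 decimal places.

0.5793

Let A_i be the event that server i is missing after 21 requests. By inclusion–exclusion on the A_i,
P(all seen) = Σ_{j=0}^{8} (-1)^j C(8,j)((8-j)/8)^21
= 1.00000 - 0.48446 + 0.06660 - 0.00290 + 0.00003 - 0.00000 + 0.00000 - 0.00000 + 0.00000
= 0.57927.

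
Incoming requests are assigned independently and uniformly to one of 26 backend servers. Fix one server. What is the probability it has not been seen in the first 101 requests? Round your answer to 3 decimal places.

On each request the fixed server fails to appear with probability 25/26.
P(still missing after 101) = (25/26)^101 = 0.0190.

0.019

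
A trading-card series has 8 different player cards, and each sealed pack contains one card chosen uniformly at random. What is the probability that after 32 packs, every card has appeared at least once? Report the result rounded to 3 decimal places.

By inclusion–exclusion over which cards are missing,
P(all seen) = Σ_{j=0}^{8} (-1)^j C(8,j)((8-j)/8)^32
= 1.0000 - 0.1115 + 0.0028 - 0.0000 + 0.0000 - 0.0000 + 0.0000 - 0.0000 + 0.0000
= 0.8913.

0.891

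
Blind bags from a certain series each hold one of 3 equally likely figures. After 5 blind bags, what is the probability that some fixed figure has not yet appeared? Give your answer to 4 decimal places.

Each blind bag misses the fixed figure with probability (3-1)/3 = 2/3, independently.
P(still missing after 5) = (2/3)^5 = 0.13169.

0.1317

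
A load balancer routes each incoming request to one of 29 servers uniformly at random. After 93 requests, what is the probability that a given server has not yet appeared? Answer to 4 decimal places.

On each request the fixed server fails to appear with probability 28/29.
P(still missing after 93) = (28/29)^93 = 0.03825.

0.0383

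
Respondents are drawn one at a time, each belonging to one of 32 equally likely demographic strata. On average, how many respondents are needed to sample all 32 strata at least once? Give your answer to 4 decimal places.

Split into phases: going from k distinct to k+1 distinct takes on average 32/(32-k) respondents.
E[T] = 32/32 + 32/31 + 32/30 + ... + 32/2 + 32/1 = 32·H_{32}.
H_{32} = 4.05850, so E[T] = 129.87185.

129.8718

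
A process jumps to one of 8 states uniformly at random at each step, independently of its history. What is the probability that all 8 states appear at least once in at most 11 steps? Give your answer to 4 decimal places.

0.0558

By inclusion–exclusion over which states are missing,
P(all seen) = Σ_{j=0}^{8} (-1)^j C(8,j)((8-j)/8)^11
= 1.00000 - 1.84153 + 1.18258 - 0.31832 + 0.03418 - 0.00115 + 0.00001 - 0.00000 + 0.00000
= 0.05576.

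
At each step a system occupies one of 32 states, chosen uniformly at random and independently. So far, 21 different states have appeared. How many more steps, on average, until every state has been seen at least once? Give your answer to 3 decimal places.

96.636

The wait to go from k to k+1 distinct states is geometric with mean 32/(32-k).
Sum over k = 21,...,31: E = 32/11 + 32/10 + 32/9 + ... + 32/2 + 32/1 = 96.6361.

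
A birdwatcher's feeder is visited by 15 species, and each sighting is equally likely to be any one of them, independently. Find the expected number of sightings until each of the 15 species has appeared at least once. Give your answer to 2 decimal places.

49.77

The wait to go from k to k+1 distinct species is geometric with mean 15/(15-k).
E[T] = 15/15 + 15/14 + 15/13 + ... + 15/2 + 15/1 = 15·H_{15}.
H_{15} = 3.318, so E[T] = 49.773.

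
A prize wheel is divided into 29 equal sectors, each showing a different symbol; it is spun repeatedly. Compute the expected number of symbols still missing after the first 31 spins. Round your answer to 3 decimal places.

9.771

For each symbol, P(unseen after 31) = (28/29)^31 = 0.3369.
By linearity of expectation, E[unseen] = 29·(28/29)^31 = 9.7715.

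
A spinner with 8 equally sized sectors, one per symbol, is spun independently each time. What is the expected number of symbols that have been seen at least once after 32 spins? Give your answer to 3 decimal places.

For each symbol, P(seen in 32 spins) = 1 - (7/8)^32 = 0.9861.
By linearity of expectation, E[distinct seen] = 8·(1 - (7/8)^32) = 7.8885.

7.888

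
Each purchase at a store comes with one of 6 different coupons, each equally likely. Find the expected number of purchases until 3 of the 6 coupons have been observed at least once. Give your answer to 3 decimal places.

3.700

With k distinct coupons already seen, the next new one arrives after an expected 6/(6-k) purchases.
Sum over k = 0,...,2: E = 6/6 + 6/5 + 6/4 = 3.7000.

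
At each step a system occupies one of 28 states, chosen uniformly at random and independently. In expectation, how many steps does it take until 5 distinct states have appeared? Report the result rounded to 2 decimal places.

Going from k to k+1 distinct takes a geometric number of steps with mean 28/(28-k).
Sum over k = 0,...,4: E = 28/28 + 28/27 + 28/26 + 28/25 + 28/24 = 5.401.

5.40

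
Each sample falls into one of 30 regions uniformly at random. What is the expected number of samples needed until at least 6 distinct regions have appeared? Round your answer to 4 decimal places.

Going from k to k+1 distinct takes a geometric number of samples with mean 30/(30-k).
Sum over k = 0,...,5: E = 30/30 + 30/29 + 30/28 + 30/27 + 30/26 + 30/25 = 6.57087.

6.5709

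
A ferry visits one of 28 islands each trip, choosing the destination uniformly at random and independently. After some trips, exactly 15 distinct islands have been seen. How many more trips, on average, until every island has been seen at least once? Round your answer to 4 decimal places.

With k distinct islands already seen, the next new one takes an expected 28/(28-k) trips.
Sum over k = 15,...,27: E = 28/13 + 28/12 + 28/11 + ... + 28/2 + 28/1 = 89.04375.

89.0437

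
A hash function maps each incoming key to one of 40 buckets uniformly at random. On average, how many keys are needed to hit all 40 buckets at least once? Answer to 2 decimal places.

Split into phases: going from k distinct to k+1 distinct takes on average 40/(40-k) keys.
E[T] = 40/40 + 40/39 + 40/38 + ... + 40/2 + 40/1 = 40·H_{40}.
H_{40} = 4.279, so E[T] = 171.142.

171.14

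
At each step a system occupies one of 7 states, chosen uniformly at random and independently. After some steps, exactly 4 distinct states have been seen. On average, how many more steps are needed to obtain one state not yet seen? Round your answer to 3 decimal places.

Each step yields a new state with probability (7-4)/7 = 3/7, so the wait is geometric with mean 7/3.
E = 7/3 = 2.3333.

2.333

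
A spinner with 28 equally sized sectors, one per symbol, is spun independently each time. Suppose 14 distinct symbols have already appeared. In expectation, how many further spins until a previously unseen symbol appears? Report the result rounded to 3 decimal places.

2.000

Each spin yields a new symbol with probability (28-14)/28 = 14/28, so the wait is geometric with mean 28/14.
E = 28/14 = 2.0000.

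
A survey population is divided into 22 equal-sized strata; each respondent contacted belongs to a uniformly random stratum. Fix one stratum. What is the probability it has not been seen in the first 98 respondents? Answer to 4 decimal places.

On each respondent the fixed stratum fails to appear with probability 21/22.
P(still missing after 98) = (21/22)^98 = 0.01047.

0.0105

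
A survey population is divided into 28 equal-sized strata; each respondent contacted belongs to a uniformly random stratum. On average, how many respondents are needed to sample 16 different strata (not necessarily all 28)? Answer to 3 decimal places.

23.071

With k distinct strata already seen, the next new one arrives after an expected 28/(28-k) respondents.
Sum over k = 0,...,15: E = 28/28 + 28/27 + 28/26 + ... + 28/14 + 28/13 = 23.0709.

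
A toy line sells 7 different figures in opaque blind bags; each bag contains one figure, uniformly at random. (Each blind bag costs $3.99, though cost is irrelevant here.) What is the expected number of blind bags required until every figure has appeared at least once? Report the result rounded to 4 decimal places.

18.1500

The wait to go from k to k+1 distinct figures is geometric with mean 7/(7-k).
E[T] = 7/7 + 7/6 + 7/5 + ... + 7/2 + 7/1 = 7·H_{7}.
H_{7} = 2.59286, so E[T] = 18.15000.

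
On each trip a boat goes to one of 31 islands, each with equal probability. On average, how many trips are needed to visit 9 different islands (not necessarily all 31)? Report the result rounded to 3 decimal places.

Going from k to k+1 distinct takes a geometric number of trips with mean 31/(31-k).
Sum over k = 0,...,8: E = 31/31 + 31/30 + 31/29 + ... + 31/24 + 31/23 = 10.4294.

10.429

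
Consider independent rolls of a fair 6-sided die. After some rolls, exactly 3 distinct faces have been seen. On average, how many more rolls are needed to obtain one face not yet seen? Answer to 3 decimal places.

2.000

The number of rolls until the next new face is geometric with success probability 3/6, so its mean is 6/3.
E = 6/3 = 2.0000.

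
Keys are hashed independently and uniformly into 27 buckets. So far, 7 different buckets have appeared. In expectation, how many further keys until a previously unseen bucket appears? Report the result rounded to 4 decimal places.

The number of keys until the next new bucket is geometric with success probability 20/27, so its mean is 27/20.
E = 27/20 = 1.35000.

1.3500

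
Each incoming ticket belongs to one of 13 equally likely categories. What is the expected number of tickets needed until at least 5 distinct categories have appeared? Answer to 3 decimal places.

Going from k to k+1 distinct takes a geometric number of tickets with mean 13/(13-k).
Sum over k = 0,...,4: E = 13/13 + 13/12 + 13/11 + 13/10 + 13/9 = 6.0096.

6.010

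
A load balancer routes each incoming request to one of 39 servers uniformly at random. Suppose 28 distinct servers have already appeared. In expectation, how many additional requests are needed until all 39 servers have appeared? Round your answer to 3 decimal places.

117.775

The wait to go from k to k+1 distinct servers is geometric with mean 39/(39-k).
Sum over k = 28,...,38: E = 39/11 + 39/10 + 39/9 + ... + 39/2 + 39/1 = 117.7752.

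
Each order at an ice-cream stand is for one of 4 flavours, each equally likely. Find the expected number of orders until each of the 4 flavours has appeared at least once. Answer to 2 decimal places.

8.33

The wait to go from k to k+1 distinct flavours is geometric with mean 4/(4-k).
E[T] = 4/4 + 4/3 + 4/2 + 4/1 = 4·H_{4}.
H_{4} = 2.083, so E[T] = 8.333.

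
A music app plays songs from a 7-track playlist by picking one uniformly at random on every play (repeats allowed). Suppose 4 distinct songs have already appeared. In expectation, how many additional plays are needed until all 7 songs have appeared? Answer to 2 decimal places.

12.83

From k distinct to k+1 distinct takes on average 7/(7-k) plays.
Sum over k = 4,...,6: E = 7/3 + 7/2 + 7/1 = 12.833.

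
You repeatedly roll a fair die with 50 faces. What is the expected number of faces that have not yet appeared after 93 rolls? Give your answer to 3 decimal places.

For each face, P(unseen after 93) = (49/50)^93 = 0.1528.
By linearity of expectation, E[unseen] = 50·(49/50)^93 = 7.6383.

7.638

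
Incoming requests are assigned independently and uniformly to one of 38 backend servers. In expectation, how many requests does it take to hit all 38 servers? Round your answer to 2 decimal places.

160.66

Split into phases: going from k distinct to k+1 distinct takes on average 38/(38-k) requests.
E[T] = 38/38 + 38/37 + 38/36 + ... + 38/2 + 38/1 = 38·H_{38}.
H_{38} = 4.228, so E[T] = 160.660.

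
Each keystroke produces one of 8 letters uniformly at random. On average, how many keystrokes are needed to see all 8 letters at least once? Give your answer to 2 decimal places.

The wait to go from k to k+1 distinct letters is geometric with mean 8/(8-k).
E[T] = 8/8 + 8/7 + 8/6 + ... + 8/2 + 8/1 = 8·H_{8}.
H_{8} = 2.718, so E[T] = 21.743.

21.74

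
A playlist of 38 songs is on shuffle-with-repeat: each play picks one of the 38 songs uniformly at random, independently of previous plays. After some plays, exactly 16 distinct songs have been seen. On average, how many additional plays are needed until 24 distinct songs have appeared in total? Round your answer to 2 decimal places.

16.69

With k distinct songs already seen, the next new one takes an expected 38/(38-k) plays.
Sum over k = 16,...,23: E = 38/22 + 38/21 + 38/20 + ... + 38/16 + 38/15 = 16.692.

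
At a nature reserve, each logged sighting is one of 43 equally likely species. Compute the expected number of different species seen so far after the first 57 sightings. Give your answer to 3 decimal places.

For each species, P(seen in 57 sightings) = 1 - (42/43)^57 = 0.7385.
By linearity of expectation, E[distinct seen] = 43·(1 - (42/43)^57) = 31.7546.

31.755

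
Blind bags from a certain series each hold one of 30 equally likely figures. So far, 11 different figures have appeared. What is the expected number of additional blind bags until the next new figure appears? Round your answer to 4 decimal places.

Each blind bag yields a new figure with probability (30-11)/30 = 19/30, so the wait is geometric with mean 30/19.
E = 30/19 = 1.57895.

1.5789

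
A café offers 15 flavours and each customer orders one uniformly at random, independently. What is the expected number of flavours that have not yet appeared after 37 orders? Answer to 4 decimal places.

For each flavour, P(unseen after 37) = (14/15)^37 = 0.07787.
By linearity of expectation, E[unseen] = 15·(14/15)^37 = 1.16802.

1.1680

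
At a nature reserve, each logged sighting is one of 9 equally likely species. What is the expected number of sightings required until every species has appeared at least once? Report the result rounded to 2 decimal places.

25.46

After k distinct species have appeared, the next sighting gives a new one with probability (9-k)/9, so the expected wait for the (k+1)-th is 9/(9-k).
E[T] = 9/9 + 9/8 + 9/7 + ... + 9/2 + 9/1 = 9·H_{9}.
H_{9} = 2.829, so E[T] = 25.461.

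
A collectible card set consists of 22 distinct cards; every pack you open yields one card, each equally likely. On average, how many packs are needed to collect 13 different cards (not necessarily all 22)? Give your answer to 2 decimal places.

Going from k to k+1 distinct takes a geometric number of packs with mean 22/(22-k).
Sum over k = 0,...,12: E = 22/22 + 22/21 + 22/20 + ... + 22/11 + 22/10 = 18.961.

18.96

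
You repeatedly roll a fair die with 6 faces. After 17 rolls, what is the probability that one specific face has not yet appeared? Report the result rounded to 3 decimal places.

Each roll misses the fixed face with probability (6-1)/6 = 5/6, independently.
P(still missing after 17) = (5/6)^17 = 0.0451.

0.045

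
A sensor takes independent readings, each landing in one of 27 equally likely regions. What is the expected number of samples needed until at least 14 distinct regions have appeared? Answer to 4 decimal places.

19.2057

With k distinct regions already seen, the next new one arrives after an expected 27/(27-k) samples.
Sum over k = 0,...,13: E = 27/27 + 27/26 + 27/25 + ... + 27/15 + 27/14 = 19.20572.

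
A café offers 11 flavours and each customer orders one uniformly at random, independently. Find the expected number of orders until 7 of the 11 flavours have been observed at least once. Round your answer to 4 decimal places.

Going from k to k+1 distinct takes a geometric number of orders with mean 11/(11-k).
Sum over k = 0,...,6: E = 11/11 + 11/10 + 11/9 + ... + 11/6 + 11/5 = 10.30198.

10.3020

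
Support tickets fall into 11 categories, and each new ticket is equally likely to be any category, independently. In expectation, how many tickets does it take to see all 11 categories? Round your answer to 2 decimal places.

Split into phases: going from k distinct to k+1 distinct takes on average 11/(11-k) tickets.
E[T] = 11/11 + 11/10 + 11/9 + ... + 11/2 + 11/1 = 11·H_{11}.
H_{11} = 3.020, so E[T] = 33.219.

33.22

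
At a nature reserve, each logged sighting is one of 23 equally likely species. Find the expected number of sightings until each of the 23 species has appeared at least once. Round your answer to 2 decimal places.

85.89

Split into phases: going from k distinct to k+1 distinct takes on average 23/(23-k) sightings.
E[T] = 23/23 + 23/22 + 23/21 + ... + 23/2 + 23/1 = 23·H_{23}.
H_{23} = 3.734, so E[T] = 85.889.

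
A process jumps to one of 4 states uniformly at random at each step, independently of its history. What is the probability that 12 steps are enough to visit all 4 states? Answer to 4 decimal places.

Let A_i be the event that state i is missing after 12 steps. By inclusion–exclusion on the A_i,
P(all seen) = Σ_{j=0}^{4} (-1)^j C(4,j)((4-j)/4)^12
= 1.00000 - 0.12671 + 0.00146 - 0.00000 + 0.00000
= 0.87476.

0.8748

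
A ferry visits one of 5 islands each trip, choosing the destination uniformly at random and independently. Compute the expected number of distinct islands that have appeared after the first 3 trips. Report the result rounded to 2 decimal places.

For each island, P(seen in 3 trips) = 1 - (4/5)^3 = 0.488.
By linearity of expectation, E[distinct seen] = 5·(1 - (4/5)^3) = 2.440.

2.44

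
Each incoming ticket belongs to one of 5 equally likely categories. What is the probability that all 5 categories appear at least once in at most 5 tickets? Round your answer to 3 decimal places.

0.038

Let A_i be the event that category i is missing after 5 tickets. By inclusion–exclusion on the A_i,
P(all seen) = Σ_{j=0}^{5} (-1)^j C(5,j)((5-j)/5)^5
= 1.0000 - 1.6384 + 0.7776 - 0.1024 + 0.0016 - 0.0000
= 0.0384.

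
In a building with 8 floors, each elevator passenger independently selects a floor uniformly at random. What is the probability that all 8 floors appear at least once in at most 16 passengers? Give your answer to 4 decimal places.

0.3068

Let A_i be the event that floor i is missing after 16 passengers. By inclusion–exclusion on the A_i,
P(all seen) = Σ_{j=0}^{8} (-1)^j C(8,j)((8-j)/8)^16
= 1.00000 - 0.94454 + 0.28063 - 0.03036 + 0.00107 - 0.00001 + 0.00000 - 0.00000 + 0.00000
= 0.30680.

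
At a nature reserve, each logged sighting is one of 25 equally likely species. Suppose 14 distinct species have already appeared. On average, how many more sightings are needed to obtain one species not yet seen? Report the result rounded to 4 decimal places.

Each sighting yields a new species with probability (25-14)/25 = 11/25, so the wait is geometric with mean 25/11.
E = 25/11 = 2.27273.

2.2727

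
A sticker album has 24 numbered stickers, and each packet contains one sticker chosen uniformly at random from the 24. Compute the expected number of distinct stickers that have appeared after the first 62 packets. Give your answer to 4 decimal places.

22.2851

For each sticker, P(seen in 62 packets) = 1 - (23/24)^62 = 0.92855.
By linearity of expectation, E[distinct seen] = 24·(1 - (23/24)^62) = 22.28509.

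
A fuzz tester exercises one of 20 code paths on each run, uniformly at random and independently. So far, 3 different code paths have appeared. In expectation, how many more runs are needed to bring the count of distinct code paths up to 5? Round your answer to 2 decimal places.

2.43

From k distinct to k+1 distinct takes on average 20/(20-k) runs.
Sum over k = 3,...,4: E = 20/17 + 20/16 = 2.426.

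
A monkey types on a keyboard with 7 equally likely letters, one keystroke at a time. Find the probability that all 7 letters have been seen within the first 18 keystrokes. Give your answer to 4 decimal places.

By inclusion–exclusion over which letters are missing,
P(all seen) = Σ_{j=0}^{7} (-1)^j C(7,j)((7-j)/7)^18
= 1.00000 - 0.43657 + 0.04919 - 0.00148 + 0.00001 - 0.00000 + 0.00000 - 0.00000
= 0.61115.

0.6112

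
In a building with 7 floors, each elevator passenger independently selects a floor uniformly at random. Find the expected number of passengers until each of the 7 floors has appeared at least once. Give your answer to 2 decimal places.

Split into phases: going from k distinct to k+1 distinct takes on average 7/(7-k) passengers.
E[T] = 7/7 + 7/6 + 7/5 + ... + 7/2 + 7/1 = 7·H_{7}.
H_{7} = 2.593, so E[T] = 18.150.

18.15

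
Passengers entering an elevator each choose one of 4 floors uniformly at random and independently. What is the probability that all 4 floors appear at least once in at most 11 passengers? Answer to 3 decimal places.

By inclusion–exclusion over which floors are missing,
P(all seen) = Σ_{j=0}^{4} (-1)^j C(4,j)((4-j)/4)^11
= 1.0000 - 0.1689 + 0.0029 - 0.0000 + 0.0000
= 0.8340.

0.834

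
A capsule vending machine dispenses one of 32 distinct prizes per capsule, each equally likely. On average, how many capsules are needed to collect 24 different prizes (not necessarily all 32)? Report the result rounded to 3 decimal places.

Going from k to k+1 distinct takes a geometric number of capsules with mean 32/(32-k).
Sum over k = 0,...,23: E = 32/32 + 32/31 + 32/30 + ... + 32/10 + 32/9 = 42.9004.

42.900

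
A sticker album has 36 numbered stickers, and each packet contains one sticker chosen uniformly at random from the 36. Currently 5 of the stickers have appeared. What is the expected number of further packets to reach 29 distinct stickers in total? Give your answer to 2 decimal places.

51.64

With k distinct stickers already seen, the next new one takes an expected 36/(36-k) packets.
Sum over k = 5,...,28: E = 36/31 + 36/30 + 36/29 + ... + 36/9 + 36/8 = 51.638.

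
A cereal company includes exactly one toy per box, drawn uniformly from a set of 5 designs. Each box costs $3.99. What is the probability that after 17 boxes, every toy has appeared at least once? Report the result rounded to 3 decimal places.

Let A_i be the event that toy i is missing after 17 boxes. By inclusion–exclusion on the A_i,
P(all seen) = Σ_{j=0}^{5} (-1)^j C(5,j)((5-j)/5)^17
= 1.0000 - 0.1126 + 0.0017 - 0.0000 + 0.0000 - 0.0000
= 0.8891.

0.889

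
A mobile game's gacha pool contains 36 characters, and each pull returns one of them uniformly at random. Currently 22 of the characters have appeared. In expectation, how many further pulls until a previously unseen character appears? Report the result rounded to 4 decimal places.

The number of pulls until the next new character is geometric with success probability 14/36, so its mean is 36/14.
E = 36/14 = 2.57143.

2.5714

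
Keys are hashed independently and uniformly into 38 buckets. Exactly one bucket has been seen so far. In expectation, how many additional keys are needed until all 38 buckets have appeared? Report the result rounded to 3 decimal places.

159.660

With k distinct buckets already seen, the next new one takes an expected 38/(38-k) keys.
Sum over k = 1,...,37: E = 38/37 + 38/36 + 38/35 + ... + 38/2 + 38/1 = 159.6603.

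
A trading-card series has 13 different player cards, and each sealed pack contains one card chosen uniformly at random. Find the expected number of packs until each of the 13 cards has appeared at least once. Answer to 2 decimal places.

The wait to go from k to k+1 distinct cards is geometric with mean 13/(13-k).
E[T] = 13/13 + 13/12 + 13/11 + ... + 13/2 + 13/1 = 13·H_{13}.
H_{13} = 3.180, so E[T] = 41.342.

41.34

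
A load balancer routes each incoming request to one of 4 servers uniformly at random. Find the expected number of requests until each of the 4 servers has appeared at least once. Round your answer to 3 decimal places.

8.333

Split into phases: going from k distinct to k+1 distinct takes on average 4/(4-k) requests.
E[T] = 4/4 + 4/3 + 4/2 + 4/1 = 4·H_{4}.
H_{4} = 2.0833, so E[T] = 8.3333.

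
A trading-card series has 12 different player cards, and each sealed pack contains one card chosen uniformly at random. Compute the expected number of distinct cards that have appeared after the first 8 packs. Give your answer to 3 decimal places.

For each card, P(seen in 8 packs) = 1 - (11/12)^8 = 0.5015.
By linearity of expectation, E[distinct seen] = 12·(1 - (11/12)^8) = 6.0176.

6.018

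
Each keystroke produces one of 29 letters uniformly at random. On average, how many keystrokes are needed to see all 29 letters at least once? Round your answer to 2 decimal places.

Split into phases: going from k distinct to k+1 distinct takes on average 29/(29-k) keystrokes.
E[T] = 29/29 + 29/28 + 29/27 + ... + 29/2 + 29/1 = 29·H_{29}.
H_{29} = 3.962, so E[T] = 114.888.

114.89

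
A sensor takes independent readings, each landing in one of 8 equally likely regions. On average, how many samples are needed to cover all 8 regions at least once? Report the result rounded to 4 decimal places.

21.7429

Split into phases: going from k distinct to k+1 distinct takes on average 8/(8-k) samples.
E[T] = 8/8 + 8/7 + 8/6 + ... + 8/2 + 8/1 = 8·H_{8}.
H_{8} = 2.71786, so E[T] = 21.74286.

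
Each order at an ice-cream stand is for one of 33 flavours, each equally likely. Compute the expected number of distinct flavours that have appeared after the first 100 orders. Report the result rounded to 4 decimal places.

31.4790

For each flavour, P(seen in 100 orders) = 1 - (32/33)^100 = 0.95391.
By linearity of expectation, E[distinct seen] = 33·(1 - (32/33)^100) = 31.47904.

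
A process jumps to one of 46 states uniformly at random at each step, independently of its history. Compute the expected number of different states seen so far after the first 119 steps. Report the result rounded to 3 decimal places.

For each state, P(seen in 119 steps) = 1 - (45/46)^119 = 0.9269.
By linearity of expectation, E[distinct seen] = 46·(1 - (45/46)^119) = 42.6359.

42.636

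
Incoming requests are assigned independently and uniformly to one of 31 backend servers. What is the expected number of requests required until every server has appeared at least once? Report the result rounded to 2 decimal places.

After k distinct servers have appeared, the next request gives a new one with probability (31-k)/31, so the expected wait for the (k+1)-th is 31/(31-k).
E[T] = 31/31 + 31/30 + 31/29 + ... + 31/2 + 31/1 = 31·H_{31}.
H_{31} = 4.027, so E[T] = 124.845.

124.84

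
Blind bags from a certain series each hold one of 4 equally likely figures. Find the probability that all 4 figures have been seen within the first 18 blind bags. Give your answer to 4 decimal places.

By inclusion–exclusion over which figures are missing,
P(all seen) = Σ_{j=0}^{4} (-1)^j C(4,j)((4-j)/4)^18
= 1.00000 - 0.02255 + 0.00002 - 0.00000 + 0.00000
= 0.97747.

0.9775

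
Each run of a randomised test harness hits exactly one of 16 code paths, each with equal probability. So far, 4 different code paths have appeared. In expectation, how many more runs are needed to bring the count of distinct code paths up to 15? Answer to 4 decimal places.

33.6514

From k distinct to k+1 distinct takes on average 16/(16-k) runs.
Sum over k = 4,...,14: E = 16/12 + 16/11 + 16/10 + ... + 16/3 + 16/2 = 33.65137.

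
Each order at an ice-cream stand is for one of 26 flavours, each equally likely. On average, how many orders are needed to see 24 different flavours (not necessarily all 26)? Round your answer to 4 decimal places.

With k distinct flavours already seen, the next new one arrives after an expected 26/(26-k) orders.
Sum over k = 0,...,23: E = 26/26 + 26/25 + 26/24 + ... + 26/4 + 26/3 = 61.21491.

61.2149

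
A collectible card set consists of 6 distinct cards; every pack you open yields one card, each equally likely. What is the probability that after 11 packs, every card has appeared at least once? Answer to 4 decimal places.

By inclusion–exclusion over which cards are missing,
P(all seen) = Σ_{j=0}^{6} (-1)^j C(6,j)((6-j)/6)^11
= 1.00000 - 0.80753 + 0.17342 - 0.00977 + 0.00008 - 0.00000 + 0.00000
= 0.35621.

0.3562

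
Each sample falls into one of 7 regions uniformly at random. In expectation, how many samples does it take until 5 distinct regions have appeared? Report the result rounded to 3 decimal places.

7.650

Going from k to k+1 distinct takes a geometric number of samples with mean 7/(7-k).
Sum over k = 0,...,4: E = 7/7 + 7/6 + 7/5 + 7/4 + 7/3 = 7.6500.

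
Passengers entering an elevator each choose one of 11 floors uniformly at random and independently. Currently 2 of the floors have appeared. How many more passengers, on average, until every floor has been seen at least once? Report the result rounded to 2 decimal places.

31.12

With k distinct floors already seen, the next new one takes an expected 11/(11-k) passengers.
Sum over k = 2,...,10: E = 11/9 + 11/8 + 11/7 + ... + 11/2 + 11/1 = 31.119.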